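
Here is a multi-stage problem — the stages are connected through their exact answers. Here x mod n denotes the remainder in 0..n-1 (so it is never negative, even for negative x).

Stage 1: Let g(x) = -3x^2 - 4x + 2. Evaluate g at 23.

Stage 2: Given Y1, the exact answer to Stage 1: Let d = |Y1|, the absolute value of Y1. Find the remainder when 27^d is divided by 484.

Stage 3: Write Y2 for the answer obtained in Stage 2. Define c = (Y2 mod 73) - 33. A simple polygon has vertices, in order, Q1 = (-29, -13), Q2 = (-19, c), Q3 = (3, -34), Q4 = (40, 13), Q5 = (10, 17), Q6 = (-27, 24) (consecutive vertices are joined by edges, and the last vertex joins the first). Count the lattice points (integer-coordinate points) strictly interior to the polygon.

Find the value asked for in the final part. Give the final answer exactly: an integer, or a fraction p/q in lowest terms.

Stage 1: -3*(23)^2 - 4*(23)^1 + 2 = (-1587) + (-92) + (2) = -1677; answer -1677
Stage 2: Y1 = -1677; d = 1677; squarings mod 484: 27^1=27, 27^2=245, 27^4=9, 27^8=81, 27^16=269, 27^32=245, 27^64=9, 27^128=81, 27^256=269, 27^512=245, 27^1024=9; 27^1677 = 27^1 * 27^4 * 27^8 * 27^128 * 27^512 * 27^1024 = 3 (mod 484); answer 3
Stage 3: Y2 = 3; c = -30; cross terms: (-29*-30 - -19*-13)=623, (-19*-34 - 3*-30)=736, (3*13 - 40*-34)=1399, (40*17 - 10*13)=550, (10*24 - -27*17)=699, (-27*-13 - -29*24)=1047; twice the area = |5054| = 5054; area = 2527; boundary points = 1 + 2 + 1 + 2 + 1 + 1 = 8; strictly interior points = area - boundary/2 + 1 = 2524; answer 2524

2524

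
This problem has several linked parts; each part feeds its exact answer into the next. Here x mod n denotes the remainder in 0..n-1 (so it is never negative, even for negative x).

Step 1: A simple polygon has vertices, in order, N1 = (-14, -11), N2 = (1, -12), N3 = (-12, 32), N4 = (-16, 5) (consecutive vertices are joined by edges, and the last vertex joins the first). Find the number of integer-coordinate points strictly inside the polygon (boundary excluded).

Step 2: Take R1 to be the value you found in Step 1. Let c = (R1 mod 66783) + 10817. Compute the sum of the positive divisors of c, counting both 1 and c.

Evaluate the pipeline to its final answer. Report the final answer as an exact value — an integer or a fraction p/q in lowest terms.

18360

Step 1: cross terms: (-14*-12 - 1*-11)=179, (1*32 - -12*-12)=-112, (-12*5 - -16*32)=452, (-16*-11 - -14*5)=246; twice the area = |765| = 765; area = 765/2; boundary points = 1 + 1 + 1 + 2 = 5; strictly interior points = area - boundary/2 + 1 = 381; answer 381
Step 2: R1 = 381; c = 11198; 11198 = 2 * 11 * 509; sigma = (1 + 2) * (1 + 11) * (1 + 509) = 3 * 12 * 510 = 18360; answer 18360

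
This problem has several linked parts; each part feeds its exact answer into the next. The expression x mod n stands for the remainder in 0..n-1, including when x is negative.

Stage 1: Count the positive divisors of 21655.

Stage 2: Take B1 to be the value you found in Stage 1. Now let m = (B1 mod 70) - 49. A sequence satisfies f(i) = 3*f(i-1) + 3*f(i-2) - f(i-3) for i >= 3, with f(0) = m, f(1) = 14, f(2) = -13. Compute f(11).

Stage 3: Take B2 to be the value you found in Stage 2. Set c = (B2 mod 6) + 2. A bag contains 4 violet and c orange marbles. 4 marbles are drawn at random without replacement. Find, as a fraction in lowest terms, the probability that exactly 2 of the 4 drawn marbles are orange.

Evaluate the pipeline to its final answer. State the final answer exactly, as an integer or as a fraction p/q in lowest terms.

3/7

Stage 1: 21655 = 5 * 61 * 71; number of divisors = (1+1) * (1+1) * (1+1) = 8; answer 8
Stage 2: B1 = 8; m = -41; f(3) = 3*(-13) + 3*(14) - 1*(-41) = 44; iterating: f(3)=44, f(4)=79, f(5)=382, f(6)=1339, f(7)=5084, f(8)=18887, f(9)=70574, f(10)=263299, f(11)=982732; answer 982732
Stage 3: B2 = 982732; c = 6; total draws C(10,4) = 210; favorable C(6,2)*C(4,2) = 90; P = 3/7; answer 3/7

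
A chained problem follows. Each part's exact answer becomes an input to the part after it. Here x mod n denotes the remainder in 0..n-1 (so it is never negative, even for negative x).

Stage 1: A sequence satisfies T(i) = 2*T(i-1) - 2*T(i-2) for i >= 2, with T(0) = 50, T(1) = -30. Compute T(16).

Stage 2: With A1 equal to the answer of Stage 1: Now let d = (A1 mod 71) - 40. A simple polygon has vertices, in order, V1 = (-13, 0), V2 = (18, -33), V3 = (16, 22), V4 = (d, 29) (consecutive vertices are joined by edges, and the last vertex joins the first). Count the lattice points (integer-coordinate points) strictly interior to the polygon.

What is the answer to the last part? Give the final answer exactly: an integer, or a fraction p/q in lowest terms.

1316

Stage 1: T(2) = 2*(-30) - 2*(50) = -160; iterating: T(2)=-160, T(3)=-260, T(4)=-200, T(5)=120, T(6)=640, T(7)=1040, T(8)=800, T(9)=-480, T(10)=-2560, T(11)=-4160, T(12)=-3200, T(13)=1920, T(14)=10240, T(15)=16640, T(16)=12800; answer 12800
Stage 2: A1 = 12800; d = -20; cross terms: (-13*-33 - 18*0)=429, (18*22 - 16*-33)=924, (16*29 - -20*22)=904, (-20*0 - -13*29)=377; twice the area = |2634| = 2634; area = 1317; boundary points = 1 + 1 + 1 + 1 = 4; strictly interior points = area - boundary/2 + 1 = 1316; answer 1316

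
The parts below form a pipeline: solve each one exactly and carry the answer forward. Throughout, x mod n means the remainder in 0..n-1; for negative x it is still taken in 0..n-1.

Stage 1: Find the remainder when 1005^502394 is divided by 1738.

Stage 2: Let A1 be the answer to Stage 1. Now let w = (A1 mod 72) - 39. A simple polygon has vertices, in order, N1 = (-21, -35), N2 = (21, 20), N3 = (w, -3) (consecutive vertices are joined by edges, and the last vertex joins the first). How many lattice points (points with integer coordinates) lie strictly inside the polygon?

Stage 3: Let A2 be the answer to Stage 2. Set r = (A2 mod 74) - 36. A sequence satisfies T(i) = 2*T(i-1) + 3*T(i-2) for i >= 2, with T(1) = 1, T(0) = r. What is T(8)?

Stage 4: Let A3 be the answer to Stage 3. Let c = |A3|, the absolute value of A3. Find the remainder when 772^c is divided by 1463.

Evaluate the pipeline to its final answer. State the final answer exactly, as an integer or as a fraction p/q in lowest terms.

Stage 1: squarings mod 1738: 1005^1=1005, 1005^2=247, 1005^4=179, 1005^8=757, 1005^16=1247, 1005^32=1237, 1005^64=729, 1005^128=1351, 1005^256=301, 1005^512=225, 1005^1024=223, 1005^2048=1065, 1005^4096=1049, 1005^8192=247, 1005^16384=179, 1005^32768=757, 1005^65536=1247, 1005^131072=1237, 1005^262144=729; 1005^502394 = 1005^2 * 1005^8 * 1005^16 * 1005^32 * 1005^64 * 1005^512 * 1005^2048 * 1005^8192 * 1005^32768 * 1005^65536 * 1005^131072 * 1005^262144 = 1565 (mod 1738); answer 1565
Stage 2: A1 = 1565; w = 14; cross terms: (-21*20 - 21*-35)=315, (21*-3 - 14*20)=-343, (14*-35 - -21*-3)=-553; twice the area = |-581| = 581; area = 581/2; boundary points = 1 + 1 + 1 = 3; strictly interior points = area - boundary/2 + 1 = 290; answer 290
Stage 3: A2 = 290; r = 32; T(2) = 2*(1) + 3*(32) = 98; iterating: T(2)=98, T(3)=199, T(4)=692, T(5)=1981, T(6)=6038, T(7)=18019, T(8)=54152; answer 54152
Stage 4: A3 = 54152; c = 54152; squarings mod 1463: 772^1=772, 772^2=543, 772^4=786, 772^8=410, 772^16=1318, 772^32=543, 772^64=786, 772^128=410, 772^256=1318, 772^512=543, 772^1024=786, 772^2048=410, 772^4096=1318, 772^8192=543, 772^16384=786, 772^32768=410; 772^54152 = 772^8 * 772^128 * 772^256 * 772^512 * 772^4096 * 772^16384 * 772^32768 = 543 (mod 1463); answer 543

543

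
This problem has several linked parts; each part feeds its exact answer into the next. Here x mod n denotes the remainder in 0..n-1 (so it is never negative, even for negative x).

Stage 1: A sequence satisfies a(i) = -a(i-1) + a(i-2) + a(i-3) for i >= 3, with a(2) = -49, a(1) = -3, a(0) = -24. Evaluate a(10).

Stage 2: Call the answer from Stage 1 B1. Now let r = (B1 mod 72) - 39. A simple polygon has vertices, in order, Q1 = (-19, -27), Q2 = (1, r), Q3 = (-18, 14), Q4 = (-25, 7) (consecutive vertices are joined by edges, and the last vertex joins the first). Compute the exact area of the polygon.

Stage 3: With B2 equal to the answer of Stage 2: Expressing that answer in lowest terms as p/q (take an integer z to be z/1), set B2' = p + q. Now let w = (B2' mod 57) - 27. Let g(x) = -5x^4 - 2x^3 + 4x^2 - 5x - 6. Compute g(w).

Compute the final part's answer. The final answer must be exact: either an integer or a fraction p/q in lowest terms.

-5880

Stage 1: a(3) = -1*(-49) + 1*(-3) + 1*(-24) = 22; iterating: a(3)=22, a(4)=-74, a(5)=47, a(6)=-99, a(7)=72, a(8)=-124, a(9)=97, a(10)=-149; answer -149
Stage 2: B1 = -149; r = 28; cross terms: (-19*28 - 1*-27)=-505, (1*14 - -18*28)=518, (-18*7 - -25*14)=224, (-25*-27 - -19*7)=808; twice the area = |1045| = 1045; area = 1045/2; answer 1045/2
Stage 3: B2 = 1045/2; threaded value p + q = 1047; w = -6; -5*(-6)^4 - 2*(-6)^3 + 4*(-6)^2 - 5*(-6)^1 - 6 = (-6480) + (432) + (144) + (30) + (-6) = -5880; answer -5880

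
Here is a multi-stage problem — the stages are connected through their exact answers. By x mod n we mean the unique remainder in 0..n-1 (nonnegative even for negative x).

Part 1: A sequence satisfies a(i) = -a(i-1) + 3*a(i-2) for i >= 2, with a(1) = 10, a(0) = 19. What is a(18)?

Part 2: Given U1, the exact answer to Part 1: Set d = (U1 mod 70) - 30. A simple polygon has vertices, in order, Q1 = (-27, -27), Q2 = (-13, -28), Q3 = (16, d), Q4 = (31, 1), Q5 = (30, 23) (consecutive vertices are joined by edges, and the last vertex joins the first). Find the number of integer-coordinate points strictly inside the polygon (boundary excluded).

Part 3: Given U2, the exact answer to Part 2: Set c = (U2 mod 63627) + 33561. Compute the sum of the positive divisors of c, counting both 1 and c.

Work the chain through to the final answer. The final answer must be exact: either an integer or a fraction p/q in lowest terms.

Part 1: a(2) = -1*(10) + 3*(19) = 47; iterating: a(2)=47, a(3)=-17, a(4)=158, a(5)=-209, a(6)=683, a(7)=-1310, a(8)=3359, a(9)=-7289, a(10)=17366, a(11)=-39233, a(12)=91331, a(13)=-209030, a(14)=483023, a(15)=-1110113, a(16)=2559182, a(17)=-5889521, a(18)=13567067; answer 13567067
Part 2: U1 = 13567067; d = -13; cross terms: (-27*-28 - -13*-27)=405, (-13*-13 - 16*-28)=617, (16*1 - 31*-13)=419, (31*23 - 30*1)=683, (30*-27 - -27*23)=-189; twice the area = |1935| = 1935; area = 1935/2; boundary points = 1 + 1 + 1 + 1 + 1 = 5; strictly interior points = area - boundary/2 + 1 = 966; answer 966
Part 3: U2 = 966; c = 34527; 34527 = 3 * 17 * 677; sigma = (1 + 3) * (1 + 17) * (1 + 677) = 4 * 18 * 678 = 48816; answer 48816

48816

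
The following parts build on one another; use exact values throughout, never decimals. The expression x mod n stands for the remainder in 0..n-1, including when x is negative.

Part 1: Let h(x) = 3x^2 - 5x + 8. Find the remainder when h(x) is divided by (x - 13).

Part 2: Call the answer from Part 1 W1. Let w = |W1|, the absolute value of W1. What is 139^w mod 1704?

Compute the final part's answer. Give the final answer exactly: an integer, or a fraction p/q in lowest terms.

Part 1: remainder = value at the root: 3*(13)^2 - 5*(13)^1 + 8 = (507) + (-65) + (8) = 450; answer 450
Part 2: W1 = 450; w = 450; squarings mod 1704: 139^1=139, 139^2=577, 139^4=649, 139^8=313, 139^16=841, 139^32=121, 139^64=1009, 139^128=793, 139^256=73; 139^450 = 139^2 * 139^64 * 139^128 * 139^256 = 1465 (mod 1704); answer 1465

1465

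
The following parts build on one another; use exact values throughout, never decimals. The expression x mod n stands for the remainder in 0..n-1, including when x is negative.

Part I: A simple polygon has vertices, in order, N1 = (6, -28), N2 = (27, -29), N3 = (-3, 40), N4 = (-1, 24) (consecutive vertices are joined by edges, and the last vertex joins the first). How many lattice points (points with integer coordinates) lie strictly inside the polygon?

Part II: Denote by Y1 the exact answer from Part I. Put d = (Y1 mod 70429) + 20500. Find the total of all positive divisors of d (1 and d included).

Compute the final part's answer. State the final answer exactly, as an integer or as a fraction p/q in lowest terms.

Part I: cross terms: (6*-29 - 27*-28)=582, (27*40 - -3*-29)=993, (-3*24 - -1*40)=-32, (-1*-28 - 6*24)=-116; twice the area = |1427| = 1427; area = 1427/2; boundary points = 1 + 3 + 2 + 1 = 7; strictly interior points = area - boundary/2 + 1 = 711; answer 711
Part II: Y1 = 711; d = 21211; 21211 is prime, so its only divisors are 1 and 21211; sigma = 1 + 21211 = 21212; answer 21212

21212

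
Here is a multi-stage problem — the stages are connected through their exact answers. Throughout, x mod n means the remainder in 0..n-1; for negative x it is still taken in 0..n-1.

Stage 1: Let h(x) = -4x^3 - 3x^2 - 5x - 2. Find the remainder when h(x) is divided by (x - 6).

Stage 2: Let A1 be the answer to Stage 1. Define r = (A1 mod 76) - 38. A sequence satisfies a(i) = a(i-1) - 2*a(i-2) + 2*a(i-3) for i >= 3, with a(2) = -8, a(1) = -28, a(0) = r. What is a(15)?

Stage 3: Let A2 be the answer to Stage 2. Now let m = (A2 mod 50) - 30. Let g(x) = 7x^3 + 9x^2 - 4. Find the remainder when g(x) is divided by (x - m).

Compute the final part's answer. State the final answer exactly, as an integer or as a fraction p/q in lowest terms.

88

Stage 1: remainder = value at the root: -4*(6)^3 - 3*(6)^2 - 5*(6)^1 - 2 = (-864) + (-108) + (-30) + (-2) = -1004; answer -1004
Stage 2: A1 = -1004; r = 22; a(3) = 1*(-8) - 2*(-28) + 2*(22) = 92; iterating: a(3)=92, a(4)=52, a(5)=-148, a(6)=-68, a(7)=332, a(8)=172, a(9)=-628, a(10)=-308, a(11)=1292, a(12)=652, a(13)=-2548, a(14)=-1268, a(15)=5132; answer 5132
Stage 3: A2 = 5132; m = 2; remainder = value at the root: 7*(2)^3 + 9*(2)^2 - 4 = (56) + (36) + (-4) = 88; answer 88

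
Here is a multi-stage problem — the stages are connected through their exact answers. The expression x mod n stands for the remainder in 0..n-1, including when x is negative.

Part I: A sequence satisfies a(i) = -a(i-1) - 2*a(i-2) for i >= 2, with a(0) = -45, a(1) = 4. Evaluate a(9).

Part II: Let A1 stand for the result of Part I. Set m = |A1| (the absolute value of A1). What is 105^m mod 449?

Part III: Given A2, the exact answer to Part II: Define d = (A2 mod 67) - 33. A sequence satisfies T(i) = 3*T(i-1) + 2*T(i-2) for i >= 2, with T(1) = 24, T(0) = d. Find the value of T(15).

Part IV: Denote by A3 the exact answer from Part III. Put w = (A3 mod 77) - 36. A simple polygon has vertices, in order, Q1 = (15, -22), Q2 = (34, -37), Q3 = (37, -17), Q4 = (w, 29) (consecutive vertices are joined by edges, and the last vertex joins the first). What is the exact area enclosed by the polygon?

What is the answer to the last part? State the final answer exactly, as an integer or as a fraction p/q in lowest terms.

1447/2

Part I: a(2) = -1*(4) - 2*(-45) = 86; iterating: a(2)=86, a(3)=-94, a(4)=-78, a(5)=266, a(6)=-110, a(7)=-422, a(8)=642, a(9)=202; answer 202
Part II: A1 = 202; m = 202; squarings mod 449: 105^1=105, 105^2=249, 105^4=39, 105^8=174, 105^16=193, 105^32=431, 105^64=324, 105^128=359; 105^202 = 105^2 * 105^8 * 105^64 * 105^128 = 162 (mod 449); answer 162
Part III: A2 = 162; d = -5; T(2) = 3*(24) + 2*(-5) = 62; iterating: T(2)=62, T(3)=234, T(4)=826, T(5)=2946, T(6)=10490, T(7)=37362, T(8)=133066, T(9)=473922, T(10)=1687898, T(11)=6011538, T(12)=21410410, T(13)=76254306, T(14)=271583738, T(15)=967259826; answer 967259826
Part IV: A3 = 967259826; w = 35; cross terms: (15*-37 - 34*-22)=193, (34*-17 - 37*-37)=791, (37*29 - 35*-17)=1668, (35*-22 - 15*29)=-1205; twice the area = |1447| = 1447; area = 1447/2; answer 1447/2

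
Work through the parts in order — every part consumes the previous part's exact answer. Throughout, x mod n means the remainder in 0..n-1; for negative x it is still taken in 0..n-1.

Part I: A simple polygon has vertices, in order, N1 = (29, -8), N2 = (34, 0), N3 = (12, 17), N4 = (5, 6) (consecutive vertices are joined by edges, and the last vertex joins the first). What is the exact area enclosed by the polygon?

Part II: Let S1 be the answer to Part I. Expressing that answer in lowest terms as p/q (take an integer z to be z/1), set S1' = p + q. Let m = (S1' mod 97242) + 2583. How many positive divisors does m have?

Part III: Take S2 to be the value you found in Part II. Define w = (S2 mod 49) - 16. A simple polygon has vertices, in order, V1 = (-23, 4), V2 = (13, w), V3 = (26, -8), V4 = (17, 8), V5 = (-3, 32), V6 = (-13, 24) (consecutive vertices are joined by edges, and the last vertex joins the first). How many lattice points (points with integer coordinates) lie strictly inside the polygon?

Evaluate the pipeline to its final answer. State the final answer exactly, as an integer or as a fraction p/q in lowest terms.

Part I: cross terms: (29*0 - 34*-8)=272, (34*17 - 12*0)=578, (12*6 - 5*17)=-13, (5*-8 - 29*6)=-214; twice the area = |623| = 623; area = 623/2; answer 623/2
Part II: S1 = 623/2; threaded value p + q = 625; m = 3208; 3208 = 2^3 * 401; number of divisors = (3+1) * (1+1) = 8; answer 8
Part III: S2 = 8; w = -8; cross terms: (-23*-8 - 13*4)=132, (13*-8 - 26*-8)=104, (26*8 - 17*-8)=344, (17*32 - -3*8)=568, (-3*24 - -13*32)=344, (-13*4 - -23*24)=500; twice the area = |1992| = 1992; area = 996; boundary points = 12 + 13 + 1 + 4 + 2 + 10 = 42; strictly interior points = area - boundary/2 + 1 = 976; answer 976

976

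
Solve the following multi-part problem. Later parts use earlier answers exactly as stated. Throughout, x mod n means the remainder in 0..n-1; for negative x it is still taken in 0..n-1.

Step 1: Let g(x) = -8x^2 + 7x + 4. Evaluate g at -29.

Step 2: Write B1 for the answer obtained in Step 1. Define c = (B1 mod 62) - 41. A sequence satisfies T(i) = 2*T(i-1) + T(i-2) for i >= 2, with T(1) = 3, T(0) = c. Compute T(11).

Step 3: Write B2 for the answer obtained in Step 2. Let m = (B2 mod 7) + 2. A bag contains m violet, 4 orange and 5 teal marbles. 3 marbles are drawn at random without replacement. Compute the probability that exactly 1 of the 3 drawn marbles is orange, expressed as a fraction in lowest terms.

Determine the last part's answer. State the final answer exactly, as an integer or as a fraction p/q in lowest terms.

72/143

Step 1: -8*(-29)^2 + 7*(-29)^1 + 4 = (-6728) + (-203) + (4) = -6927; answer -6927
Step 2: B1 = -6927; c = -24; T(2) = 2*(3) + 1*(-24) = -18; iterating: T(2)=-18, T(3)=-33, T(4)=-84, T(5)=-201, T(6)=-486, T(7)=-1173, T(8)=-2832, T(9)=-6837, T(10)=-16506, T(11)=-39849; answer -39849
Step 3: B2 = -39849; m = 4; total draws C(13,3) = 286; favorable C(4,1)*C(9,2) = 144; P = 72/143; answer 72/143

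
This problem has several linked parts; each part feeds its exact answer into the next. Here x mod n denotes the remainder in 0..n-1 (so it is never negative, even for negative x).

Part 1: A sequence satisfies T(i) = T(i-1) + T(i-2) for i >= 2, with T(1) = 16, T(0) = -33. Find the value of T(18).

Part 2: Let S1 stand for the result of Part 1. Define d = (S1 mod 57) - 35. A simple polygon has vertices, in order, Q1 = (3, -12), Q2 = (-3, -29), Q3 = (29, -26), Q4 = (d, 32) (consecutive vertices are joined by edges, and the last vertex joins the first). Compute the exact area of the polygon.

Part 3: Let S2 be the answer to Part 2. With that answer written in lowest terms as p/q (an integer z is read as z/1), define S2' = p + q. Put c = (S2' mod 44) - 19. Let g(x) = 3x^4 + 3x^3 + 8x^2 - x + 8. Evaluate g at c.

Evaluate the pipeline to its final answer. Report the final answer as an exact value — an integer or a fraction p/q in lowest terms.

210936

Part 1: T(2) = 1*(16) + 1*(-33) = -17; iterating: T(2)=-17, T(3)=-1, T(4)=-18, T(5)=-19, T(6)=-37, T(7)=-56, T(8)=-93, T(9)=-149, T(10)=-242, T(11)=-391, T(12)=-633, T(13)=-1024, T(14)=-1657, T(15)=-2681, T(16)=-4338, T(17)=-7019, T(18)=-11357; answer -11357
Part 2: S1 = -11357; d = 8; cross terms: (3*-29 - -3*-12)=-123, (-3*-26 - 29*-29)=919, (29*32 - 8*-26)=1136, (8*-12 - 3*32)=-192; twice the area = |1740| = 1740; area = 870; answer 870
Part 3: S2 = 870; threaded value p + q = 871; c = 16; 3*(16)^4 + 3*(16)^3 + 8*(16)^2 - 1*(16)^1 + 8 = (196608) + (12288) + (2048) + (-16) + (8) = 210936; answer 210936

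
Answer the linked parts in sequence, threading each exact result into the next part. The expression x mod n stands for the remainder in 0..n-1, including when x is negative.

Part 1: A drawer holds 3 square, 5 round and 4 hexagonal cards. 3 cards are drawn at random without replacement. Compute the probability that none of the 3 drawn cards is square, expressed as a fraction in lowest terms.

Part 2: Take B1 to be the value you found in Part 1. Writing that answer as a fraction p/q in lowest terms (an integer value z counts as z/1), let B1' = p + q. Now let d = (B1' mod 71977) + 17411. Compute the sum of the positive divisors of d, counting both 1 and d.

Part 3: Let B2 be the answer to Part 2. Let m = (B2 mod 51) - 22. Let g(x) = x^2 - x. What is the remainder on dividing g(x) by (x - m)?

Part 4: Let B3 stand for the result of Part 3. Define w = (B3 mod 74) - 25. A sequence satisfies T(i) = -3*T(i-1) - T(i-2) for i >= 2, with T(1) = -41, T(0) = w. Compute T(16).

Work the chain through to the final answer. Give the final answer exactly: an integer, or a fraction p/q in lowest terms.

58525189

Part 1: total draws C(12,3) = 220; favorable C(9,3) = 84; P = 21/55; answer 21/55
Part 2: B1 = 21/55; threaded value p + q = 76; d = 17487; 17487 = 3^2 * 29 * 67; sigma = (1 + 3 + 9) * (1 + 29) * (1 + 67) = 13 * 30 * 68 = 26520; answer 26520
Part 3: B2 = 26520; m = -22; remainder = value at the root: 1*(-22)^2 - 1*(-22)^1 = (484) + (22) = 506; answer 506
Part 4: B3 = 506; w = 37; T(2) = -3*(-41) - 1*(37) = 86; iterating: T(2)=86, T(3)=-217, T(4)=565, T(5)=-1478, T(6)=3869, T(7)=-10129, T(8)=26518, T(9)=-69425, T(10)=181757, T(11)=-475846, T(12)=1245781, T(13)=-3261497, T(14)=8538710, T(15)=-22354633, T(16)=58525189; answer 58525189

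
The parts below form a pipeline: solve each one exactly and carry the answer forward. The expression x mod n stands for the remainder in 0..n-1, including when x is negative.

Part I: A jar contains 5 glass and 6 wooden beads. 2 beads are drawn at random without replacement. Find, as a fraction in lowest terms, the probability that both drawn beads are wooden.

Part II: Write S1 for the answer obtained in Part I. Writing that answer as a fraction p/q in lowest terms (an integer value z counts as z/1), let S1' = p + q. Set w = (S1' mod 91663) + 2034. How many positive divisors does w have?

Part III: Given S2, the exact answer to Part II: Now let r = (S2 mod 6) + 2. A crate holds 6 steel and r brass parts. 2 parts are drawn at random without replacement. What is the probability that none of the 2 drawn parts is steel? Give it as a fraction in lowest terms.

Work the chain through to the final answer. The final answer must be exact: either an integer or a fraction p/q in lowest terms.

Part I: total draws C(11,2) = 55; favorable C(6,2) = 15; P = 3/11; answer 3/11
Part II: S1 = 3/11; threaded value p + q = 14; w = 2048; 2048 = 2^11; number of divisors = (11+1) = 12; answer 12
Part III: S2 = 12; r = 2; total draws C(8,2) = 28; favorable C(2,2) = 1; P = 1/28; answer 1/28

1/28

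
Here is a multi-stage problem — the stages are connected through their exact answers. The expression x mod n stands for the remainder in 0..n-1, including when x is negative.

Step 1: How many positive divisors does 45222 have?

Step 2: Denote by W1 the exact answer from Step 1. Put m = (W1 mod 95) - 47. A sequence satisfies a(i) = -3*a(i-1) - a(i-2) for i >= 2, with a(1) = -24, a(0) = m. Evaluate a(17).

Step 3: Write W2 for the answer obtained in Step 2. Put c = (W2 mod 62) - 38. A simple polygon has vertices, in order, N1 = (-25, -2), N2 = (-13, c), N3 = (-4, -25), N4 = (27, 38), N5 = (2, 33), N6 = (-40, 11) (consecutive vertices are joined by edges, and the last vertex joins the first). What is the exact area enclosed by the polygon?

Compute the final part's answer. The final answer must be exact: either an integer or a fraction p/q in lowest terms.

3859/2

Step 1: 45222 = 2 * 3 * 7537; number of divisors = (1+1) * (1+1) * (1+1) = 8; answer 8
Step 2: W1 = 8; m = -39; a(2) = -3*(-24) - 1*(-39) = 111; iterating: a(2)=111, a(3)=-309, a(4)=816, a(5)=-2139, a(6)=5601, a(7)=-14664, a(8)=38391, a(9)=-100509, a(10)=263136, a(11)=-688899, a(12)=1803561, a(13)=-4721784, a(14)=12361791, a(15)=-32363589, a(16)=84728976, a(17)=-221823339; answer -221823339
Step 3: W2 = -221823339; c = -25; cross terms: (-25*-25 - -13*-2)=599, (-13*-25 - -4*-25)=225, (-4*38 - 27*-25)=523, (27*33 - 2*38)=815, (2*11 - -40*33)=1342, (-40*-2 - -25*11)=355; twice the area = |3859| = 3859; area = 3859/2; answer 3859/2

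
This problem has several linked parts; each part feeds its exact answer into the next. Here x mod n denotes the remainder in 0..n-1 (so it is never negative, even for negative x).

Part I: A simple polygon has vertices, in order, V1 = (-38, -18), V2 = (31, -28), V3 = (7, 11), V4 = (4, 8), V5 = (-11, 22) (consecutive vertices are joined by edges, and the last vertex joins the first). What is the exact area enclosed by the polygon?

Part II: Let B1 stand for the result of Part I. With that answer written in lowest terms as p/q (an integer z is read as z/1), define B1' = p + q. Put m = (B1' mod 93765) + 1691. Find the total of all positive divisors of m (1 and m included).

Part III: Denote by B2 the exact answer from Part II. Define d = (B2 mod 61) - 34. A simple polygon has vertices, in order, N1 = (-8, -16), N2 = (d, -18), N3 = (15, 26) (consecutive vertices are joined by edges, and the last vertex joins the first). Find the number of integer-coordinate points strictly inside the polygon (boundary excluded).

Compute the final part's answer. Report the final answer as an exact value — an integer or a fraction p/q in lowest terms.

Part I: cross terms: (-38*-28 - 31*-18)=1622, (31*11 - 7*-28)=537, (7*8 - 4*11)=12, (4*22 - -11*8)=176, (-11*-18 - -38*22)=1034; twice the area = |3381| = 3381; area = 3381/2; answer 3381/2
Part II: B1 = 3381/2; threaded value p + q = 3383; m = 5074; 5074 = 2 * 43 * 59; sigma = (1 + 2) * (1 + 43) * (1 + 59) = 3 * 44 * 60 = 7920; answer 7920
Part III: B2 = 7920; d = 17; cross terms: (-8*-18 - 17*-16)=416, (17*26 - 15*-18)=712, (15*-16 - -8*26)=-32; twice the area = |1096| = 1096; area = 548; boundary points = 1 + 2 + 1 = 4; strictly interior points = area - boundary/2 + 1 = 547; answer 547

547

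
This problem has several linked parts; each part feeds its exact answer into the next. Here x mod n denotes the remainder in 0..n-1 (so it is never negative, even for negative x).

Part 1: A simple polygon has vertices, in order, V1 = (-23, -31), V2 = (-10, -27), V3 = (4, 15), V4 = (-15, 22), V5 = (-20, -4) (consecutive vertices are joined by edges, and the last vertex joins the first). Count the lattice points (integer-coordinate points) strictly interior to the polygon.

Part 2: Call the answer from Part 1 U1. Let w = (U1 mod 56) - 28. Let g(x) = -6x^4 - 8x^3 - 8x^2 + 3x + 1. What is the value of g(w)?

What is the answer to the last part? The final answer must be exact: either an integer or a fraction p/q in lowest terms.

Part 1: cross terms: (-23*-27 - -10*-31)=311, (-10*15 - 4*-27)=-42, (4*22 - -15*15)=313, (-15*-4 - -20*22)=500, (-20*-31 - -23*-4)=528; twice the area = |1610| = 1610; area = 805; boundary points = 1 + 14 + 1 + 1 + 3 = 20; strictly interior points = area - boundary/2 + 1 = 796; answer 796
Part 2: U1 = 796; w = -16; -6*(-16)^4 - 8*(-16)^3 - 8*(-16)^2 + 3*(-16)^1 + 1 = (-393216) + (32768) + (-2048) + (-48) + (1) = -362543; answer -362543

-362543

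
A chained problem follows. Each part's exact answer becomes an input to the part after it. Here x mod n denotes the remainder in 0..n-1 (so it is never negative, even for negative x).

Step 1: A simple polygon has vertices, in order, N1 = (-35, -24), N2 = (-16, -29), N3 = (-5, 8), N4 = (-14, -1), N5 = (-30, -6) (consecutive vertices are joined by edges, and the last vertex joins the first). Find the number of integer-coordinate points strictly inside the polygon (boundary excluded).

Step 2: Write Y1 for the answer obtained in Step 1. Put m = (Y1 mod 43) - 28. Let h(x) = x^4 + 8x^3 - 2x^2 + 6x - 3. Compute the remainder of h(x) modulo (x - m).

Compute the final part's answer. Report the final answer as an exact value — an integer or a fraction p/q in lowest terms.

Step 1: cross terms: (-35*-29 - -16*-24)=631, (-16*8 - -5*-29)=-273, (-5*-1 - -14*8)=117, (-14*-6 - -30*-1)=54, (-30*-24 - -35*-6)=510; twice the area = |1039| = 1039; area = 1039/2; boundary points = 1 + 1 + 9 + 1 + 1 = 13; strictly interior points = area - boundary/2 + 1 = 514; answer 514
Step 2: Y1 = 514; m = 13; remainder = value at the root: 1*(13)^4 + 8*(13)^3 - 2*(13)^2 + 6*(13)^1 - 3 = (28561) + (17576) + (-338) + (78) + (-3) = 45874; answer 45874

45874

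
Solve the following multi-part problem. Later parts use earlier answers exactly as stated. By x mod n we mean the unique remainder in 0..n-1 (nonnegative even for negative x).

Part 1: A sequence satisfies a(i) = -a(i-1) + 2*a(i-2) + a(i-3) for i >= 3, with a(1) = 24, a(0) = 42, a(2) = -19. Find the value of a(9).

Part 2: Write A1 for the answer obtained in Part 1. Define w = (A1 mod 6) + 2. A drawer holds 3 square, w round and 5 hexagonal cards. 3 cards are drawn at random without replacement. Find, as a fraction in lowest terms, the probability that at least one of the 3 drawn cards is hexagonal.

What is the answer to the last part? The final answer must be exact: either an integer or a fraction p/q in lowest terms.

Part 1: a(3) = -1*(-19) + 2*(24) + 1*(42) = 109; iterating: a(3)=109, a(4)=-123, a(5)=322, a(6)=-459, a(7)=980, a(8)=-1576, a(9)=3077; answer 3077
Part 2: A1 = 3077; w = 7; total draws C(15,3) = 455; complement C(10,3) = 120; favorable 455 - 120 = 335; P = 67/91; answer 67/91

67/91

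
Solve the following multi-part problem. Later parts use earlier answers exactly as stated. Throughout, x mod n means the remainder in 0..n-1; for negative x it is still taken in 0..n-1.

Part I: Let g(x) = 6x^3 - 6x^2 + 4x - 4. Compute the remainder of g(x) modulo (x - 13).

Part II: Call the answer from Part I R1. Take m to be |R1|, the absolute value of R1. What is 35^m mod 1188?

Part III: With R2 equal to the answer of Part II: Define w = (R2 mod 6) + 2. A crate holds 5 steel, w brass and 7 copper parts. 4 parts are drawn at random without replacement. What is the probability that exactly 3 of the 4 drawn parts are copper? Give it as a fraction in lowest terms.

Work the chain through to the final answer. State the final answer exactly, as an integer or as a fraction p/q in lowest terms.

Part I: remainder = value at the root: 6*(13)^3 - 6*(13)^2 + 4*(13)^1 - 4 = (13182) + (-1014) + (52) + (-4) = 12216; answer 12216
Part II: R1 = 12216; m = 12216; squarings mod 1188: 35^1=35, 35^2=37, 35^4=181, 35^8=685, 35^16=1153, 35^32=37, 35^64=181, 35^128=685, 35^256=1153, 35^512=37, 35^1024=181, 35^2048=685, 35^4096=1153, 35^8192=37; 35^12216 = 35^8 * 35^16 * 35^32 * 35^128 * 35^256 * 35^512 * 35^1024 * 35^2048 * 35^8192 = 757 (mod 1188); answer 757
Part III: R2 = 757; w = 3; total draws C(15,4) = 1365; favorable C(7,3)*C(8,1) = 280; P = 8/39; answer 8/39

8/39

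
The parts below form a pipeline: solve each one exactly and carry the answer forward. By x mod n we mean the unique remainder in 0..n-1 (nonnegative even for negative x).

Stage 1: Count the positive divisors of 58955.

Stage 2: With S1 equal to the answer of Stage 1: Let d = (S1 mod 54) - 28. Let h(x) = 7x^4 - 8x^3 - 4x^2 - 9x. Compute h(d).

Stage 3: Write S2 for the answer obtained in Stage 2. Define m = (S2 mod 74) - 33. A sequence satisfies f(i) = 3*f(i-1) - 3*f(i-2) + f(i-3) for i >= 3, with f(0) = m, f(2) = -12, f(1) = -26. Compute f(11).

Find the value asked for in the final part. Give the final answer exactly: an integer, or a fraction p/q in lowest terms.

Stage 1: 58955 = 5 * 13 * 907; number of divisors = (1+1) * (1+1) * (1+1) = 8; answer 8
Stage 2: S1 = 8; d = -20; 7*(-20)^4 - 8*(-20)^3 - 4*(-20)^2 - 9*(-20)^1 = (1120000) + (64000) + (-1600) + (180) = 1182580; answer 1182580
Stage 3: S2 = 1182580; m = 27; f(3) = 3*(-12) - 3*(-26) + 1*(27) = 69; iterating: f(3)=69, f(4)=217, f(5)=432, f(6)=714, f(7)=1063, f(8)=1479, f(9)=1962, f(10)=2512, f(11)=3129; answer 3129

3129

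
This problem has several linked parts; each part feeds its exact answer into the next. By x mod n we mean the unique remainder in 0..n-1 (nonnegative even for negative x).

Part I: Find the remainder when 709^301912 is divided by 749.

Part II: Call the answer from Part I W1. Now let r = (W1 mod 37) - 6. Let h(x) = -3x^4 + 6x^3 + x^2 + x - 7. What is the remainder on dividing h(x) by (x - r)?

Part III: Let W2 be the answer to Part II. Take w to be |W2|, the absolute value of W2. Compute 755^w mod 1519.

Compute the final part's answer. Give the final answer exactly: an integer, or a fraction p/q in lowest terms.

1198

Part I: squarings mod 749: 709^1=709, 709^2=102, 709^4=667, 709^8=732, 709^16=289, 709^32=382, 709^64=618, 709^128=683, 709^256=611, 709^512=319, 709^1024=646, 709^2048=123, 709^4096=149, 709^8192=480, 709^16384=457, 709^32768=627, 709^65536=653, 709^131072=228, 709^262144=303; 709^301912 = 709^8 * 709^16 * 709^64 * 709^256 * 709^512 * 709^2048 * 709^4096 * 709^32768 * 709^262144 = 9 (mod 749); answer 9
Part II: W1 = 9; r = 3; remainder = value at the root: -3*(3)^4 + 6*(3)^3 + 1*(3)^2 + 1*(3)^1 - 7 = (-243) + (162) + (9) + (3) + (-7) = -76; answer -76
Part III: W2 = -76; w = 76; squarings mod 1519: 755^1=755, 755^2=400, 755^4=505, 755^8=1352, 755^16=547, 755^32=1485, 755^64=1156; 755^76 = 755^4 * 755^8 * 755^64 = 1198 (mod 1519); answer 1198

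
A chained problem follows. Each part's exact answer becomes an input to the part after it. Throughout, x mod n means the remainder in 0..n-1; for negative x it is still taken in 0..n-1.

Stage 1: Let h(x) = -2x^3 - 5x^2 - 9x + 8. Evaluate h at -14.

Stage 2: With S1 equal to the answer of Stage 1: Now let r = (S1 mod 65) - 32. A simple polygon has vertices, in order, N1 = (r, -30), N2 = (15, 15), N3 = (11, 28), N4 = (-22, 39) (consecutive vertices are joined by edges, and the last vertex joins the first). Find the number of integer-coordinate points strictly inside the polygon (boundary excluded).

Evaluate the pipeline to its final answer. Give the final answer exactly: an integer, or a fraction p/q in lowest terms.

Stage 1: -2*(-14)^3 - 5*(-14)^2 - 9*(-14)^1 + 8 = (5488) + (-980) + (126) + (8) = 4642; answer 4642
Stage 2: S1 = 4642; r = -5; cross terms: (-5*15 - 15*-30)=375, (15*28 - 11*15)=255, (11*39 - -22*28)=1045, (-22*-30 - -5*39)=855; twice the area = |2530| = 2530; area = 1265; boundary points = 5 + 1 + 11 + 1 = 18; strictly interior points = area - boundary/2 + 1 = 1257; answer 1257

1257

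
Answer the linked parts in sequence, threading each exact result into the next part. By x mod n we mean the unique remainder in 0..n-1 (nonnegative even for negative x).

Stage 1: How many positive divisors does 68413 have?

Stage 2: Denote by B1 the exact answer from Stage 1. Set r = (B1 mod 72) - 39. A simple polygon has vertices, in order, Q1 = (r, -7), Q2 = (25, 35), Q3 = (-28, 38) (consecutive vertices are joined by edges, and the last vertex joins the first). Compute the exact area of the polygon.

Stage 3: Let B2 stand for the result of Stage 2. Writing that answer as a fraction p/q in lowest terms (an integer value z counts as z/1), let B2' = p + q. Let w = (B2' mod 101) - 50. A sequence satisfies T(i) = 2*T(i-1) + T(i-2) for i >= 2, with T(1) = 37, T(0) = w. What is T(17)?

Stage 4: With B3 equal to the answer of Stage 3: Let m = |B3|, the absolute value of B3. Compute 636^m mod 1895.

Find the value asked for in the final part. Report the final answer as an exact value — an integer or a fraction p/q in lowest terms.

1536

Stage 1: 68413 = 37 * 43^2; number of divisors = (1+1) * (2+1) = 6; answer 6
Stage 2: B1 = 6; r = -33; cross terms: (-33*35 - 25*-7)=-980, (25*38 - -28*35)=1930, (-28*-7 - -33*38)=1450; twice the area = |2400| = 2400; area = 1200; answer 1200
Stage 3: B2 = 1200; threaded value p + q = 1201; w = 40; T(2) = 2*(37) + 1*(40) = 114; iterating: T(2)=114, T(3)=265, T(4)=644, T(5)=1553, T(6)=3750, T(7)=9053, T(8)=21856, T(9)=52765, T(10)=127386, T(11)=307537, T(12)=742460, T(13)=1792457, T(14)=4327374, T(15)=10447205, T(16)=25221784, T(17)=60890773; answer 60890773
Stage 4: B3 = 60890773; m = 60890773; squarings mod 1895: 636^1=636, 636^2=861, 636^4=376, 636^8=1146, 636^16=81, 636^32=876, 636^64=1796, 636^128=326, 636^256=156, 636^512=1596, 636^1024=336, 636^2048=1091, 636^4096=221, 636^8192=1466, 636^16384=226, 636^32768=1806, 636^65536=341, 636^131072=686, 636^262144=636, 636^524288=861, 636^1048576=376, 636^2097152=1146, 636^4194304=81, 636^8388608=876, 636^16777216=1796, 636^33554432=326; 636^60890773 = 636^1 * 636^4 * 636^16 * 636^128 * 636^512 * 636^1024 * 636^2048 * 636^4096 * 636^65536 * 636^2097152 * 636^8388608 * 636^16777216 * 636^33554432 = 1536 (mod 1895); answer 1536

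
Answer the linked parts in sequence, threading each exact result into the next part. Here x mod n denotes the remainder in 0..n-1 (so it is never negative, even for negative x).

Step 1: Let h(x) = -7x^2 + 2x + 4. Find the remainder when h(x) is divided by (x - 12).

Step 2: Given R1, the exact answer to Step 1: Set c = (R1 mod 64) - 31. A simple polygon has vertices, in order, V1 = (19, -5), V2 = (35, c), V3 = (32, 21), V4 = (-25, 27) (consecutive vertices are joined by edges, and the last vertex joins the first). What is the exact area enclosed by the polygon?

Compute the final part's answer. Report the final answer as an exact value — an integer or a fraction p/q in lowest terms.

Step 1: remainder = value at the root: -7*(12)^2 + 2*(12)^1 + 4 = (-1008) + (24) + (4) = -980; answer -980
Step 2: R1 = -980; c = 13; cross terms: (19*13 - 35*-5)=422, (35*21 - 32*13)=319, (32*27 - -25*21)=1389, (-25*-5 - 19*27)=-388; twice the area = |1742| = 1742; area = 871; answer 871

871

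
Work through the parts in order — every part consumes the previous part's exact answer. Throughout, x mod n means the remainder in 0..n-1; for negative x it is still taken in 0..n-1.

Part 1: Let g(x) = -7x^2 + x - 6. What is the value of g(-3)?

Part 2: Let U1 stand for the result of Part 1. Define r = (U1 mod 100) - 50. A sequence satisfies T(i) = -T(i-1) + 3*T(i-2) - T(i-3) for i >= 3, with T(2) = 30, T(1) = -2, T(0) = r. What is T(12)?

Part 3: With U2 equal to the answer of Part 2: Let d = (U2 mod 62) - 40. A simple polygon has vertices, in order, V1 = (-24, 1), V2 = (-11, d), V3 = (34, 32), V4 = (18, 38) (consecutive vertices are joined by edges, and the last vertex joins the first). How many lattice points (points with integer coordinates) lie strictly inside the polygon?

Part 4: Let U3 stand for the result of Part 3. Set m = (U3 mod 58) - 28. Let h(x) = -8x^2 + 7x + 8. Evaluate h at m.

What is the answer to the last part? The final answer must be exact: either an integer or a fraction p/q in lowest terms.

-4018

Part 1: -7*(-3)^2 + 1*(-3)^1 - 6 = (-63) + (-3) + (-6) = -72; answer -72
Part 2: U1 = -72; r = -22; T(3) = -1*(30) + 3*(-2) - 1*(-22) = -14; iterating: T(3)=-14, T(4)=106, T(5)=-178, T(6)=510, T(7)=-1150, T(8)=2858, T(9)=-6818, T(10)=16542, T(11)=-39854, T(12)=96298; answer 96298
Part 3: U2 = 96298; d = -28; cross terms: (-24*-28 - -11*1)=683, (-11*32 - 34*-28)=600, (34*38 - 18*32)=716, (18*1 - -24*38)=930; twice the area = |2929| = 2929; area = 2929/2; boundary points = 1 + 15 + 2 + 1 = 19; strictly interior points = area - boundary/2 + 1 = 1456; answer 1456
Part 4: U3 = 1456; m = -22; -8*(-22)^2 + 7*(-22)^1 + 8 = (-3872) + (-154) + (8) = -4018; answer -4018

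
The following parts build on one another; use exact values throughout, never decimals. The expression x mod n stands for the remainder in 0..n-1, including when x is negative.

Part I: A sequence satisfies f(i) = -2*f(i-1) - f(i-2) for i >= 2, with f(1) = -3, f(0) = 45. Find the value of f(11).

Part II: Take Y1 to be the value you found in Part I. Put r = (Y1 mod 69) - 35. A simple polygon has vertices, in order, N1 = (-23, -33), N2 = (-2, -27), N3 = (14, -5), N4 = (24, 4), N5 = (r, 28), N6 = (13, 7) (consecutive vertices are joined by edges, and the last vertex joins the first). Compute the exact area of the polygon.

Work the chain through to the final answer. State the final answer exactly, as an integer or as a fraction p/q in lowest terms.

1063/2

Part I: f(2) = -2*(-3) - 1*(45) = -39; iterating: f(2)=-39, f(3)=81, f(4)=-123, f(5)=165, f(6)=-207, f(7)=249, f(8)=-291, f(9)=333, f(10)=-375, f(11)=417; answer 417
Part II: Y1 = 417; r = -32; cross terms: (-23*-27 - -2*-33)=555, (-2*-5 - 14*-27)=388, (14*4 - 24*-5)=176, (24*28 - -32*4)=800, (-32*7 - 13*28)=-588, (13*-33 - -23*7)=-268; twice the area = |1063| = 1063; area = 1063/2; answer 1063/2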